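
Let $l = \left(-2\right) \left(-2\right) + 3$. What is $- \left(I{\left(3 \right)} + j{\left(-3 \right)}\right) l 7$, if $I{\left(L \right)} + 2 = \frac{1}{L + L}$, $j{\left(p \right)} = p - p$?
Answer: $\frac{539}{6} \approx 89.833$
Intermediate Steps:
$j{\left(p \right)} = 0$
$I{\left(L \right)} = -2 + \frac{1}{2 L}$ ($I{\left(L \right)} = -2 + \frac{1}{L + L} = -2 + \frac{1}{2 L}$)
$l = 7$ ($l = 4 + 3 = 7$)
$- \left(I{\left(3 \right)} + j{\left(-3 \right)}\right) l 7 = - \left(\left(-2 + \frac{1}{2 \cdot 3}\right) + 0\right) 7 \cdot 7 = - \left(\left(-2 + \frac{1}{2} \cdot \frac{1}{3}\right) + 0\right) 49 = - \left(\left(-2 + \frac{1}{6}\right) + 0\right) 49 = - \left(- \frac{11}{6} + 0\right) 49 = - \frac{\left(-11\right) 49}{6} = \left(-1\right) \left(- \frac{539}{6}\right) = \frac{539}{6}$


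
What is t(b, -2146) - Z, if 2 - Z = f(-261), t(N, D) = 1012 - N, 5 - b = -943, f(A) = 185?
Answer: 247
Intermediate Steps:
b = 948 (b = 5 - 1*(-943) = 5 + 943 = 948)
Z = -183 (Z = 2 - 1*185 = 2 - 185 = -183)
t(b, -2146) - Z = (1012 - 1*948) - 1*(-183) = (1012 - 948) + 183 = 64 + 183 = 247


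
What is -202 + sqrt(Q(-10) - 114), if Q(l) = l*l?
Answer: -202 + I*sqrt(14) ≈ -202.0 + 3.7417*I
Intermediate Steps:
Q(l) = l**2
-202 + sqrt(Q(-10) - 114) = -202 + sqrt((-10)**2 - 114) = -202 + sqrt(100 - 114) = -202 + sqrt(-14) = -202 + I*sqrt(14)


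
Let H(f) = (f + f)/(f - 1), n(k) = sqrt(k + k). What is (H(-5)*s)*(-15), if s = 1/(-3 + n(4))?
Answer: 75 + 50*sqrt(2) ≈ 145.71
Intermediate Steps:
n(k) = sqrt(2)*sqrt(k) (n(k) = sqrt(2*k) = sqrt(2)*sqrt(k))
s = 1/(-3 + 2*sqrt(2)) (s = 1/(-3 + sqrt(2)*sqrt(4)) = 1/(-3 + sqrt(2)*2) = 1/(-3 + 2*sqrt(2)) ≈ -5.8284)
H(f) = 2*f/(-1 + f) (H(f) = (2*f)/(-1 + f) = 2*f/(-1 + f))
(H(-5)*s)*(-15) = ((2*(-5)/(-1 - 5))*(-3 - 2*sqrt(2)))*(-15) = ((2*(-5)/(-6))*(-3 - 2*sqrt(2)))*(-15) = ((2*(-5)*(-1/6))*(-3 - 2*sqrt(2)))*(-15) = (5*(-3 - 2*sqrt(2))/3)*(-15) = (-5 - 10*sqrt(2)/3)*(-15) = 75 + 50*sqrt(2)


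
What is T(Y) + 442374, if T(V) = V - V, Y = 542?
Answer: 442374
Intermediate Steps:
T(V) = 0
T(Y) + 442374 = 0 + 442374 = 442374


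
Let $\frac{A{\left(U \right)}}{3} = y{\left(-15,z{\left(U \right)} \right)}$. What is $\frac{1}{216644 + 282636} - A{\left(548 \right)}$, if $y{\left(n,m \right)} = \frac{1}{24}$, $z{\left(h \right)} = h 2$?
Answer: $- \frac{62409}{499280} \approx -0.125$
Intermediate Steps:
$z{\left(h \right)} = 2 h$
$y{\left(n,m \right)} = \frac{1}{24}$
$A{\left(U \right)} = \frac{1}{8}$ ($A{\left(U \right)} = 3 \cdot \frac{1}{24} = \frac{1}{8}$)
$\frac{1}{216644 + 282636} - A{\left(548 \right)} = \frac{1}{216644 + 282636} - \frac{1}{8} = \frac{1}{499280} - \frac{1}{8} = - \frac{62409}{499280}$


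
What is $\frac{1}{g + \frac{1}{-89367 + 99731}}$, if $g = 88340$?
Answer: $\frac{10364}{915555761} \approx 1.132 \cdot 10^{-5}$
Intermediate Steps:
$\frac{1}{g + \frac{1}{-89367 + 99731}} = \frac{1}{88340 + \frac{1}{-89367 + 99731}} = \frac{1}{88340 + \frac{1}{10364}} = \frac{1}{\frac{915555761}{10364}} = \frac{10364}{915555761}$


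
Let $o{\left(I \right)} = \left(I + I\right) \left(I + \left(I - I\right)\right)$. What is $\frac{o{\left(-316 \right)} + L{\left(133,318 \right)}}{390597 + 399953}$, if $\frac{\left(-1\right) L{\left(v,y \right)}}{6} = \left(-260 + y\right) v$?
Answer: $\frac{76714}{395275} \approx 0.19408$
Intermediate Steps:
$L{\left(v,y \right)} = - 6 v \left(-260 + y\right)$ ($L{\left(v,y \right)} = - 6 \left(-260 + y\right) v = - 6 v \left(-260 + y\right)$)
$o{\left(I \right)} = 2 I^{2}$ ($o{\left(I \right)} = 2 I \left(I + 0\right) = 2 I I = 2 I^{2}$)
$\frac{o{\left(-316 \right)} + L{\left(133,318 \right)}}{390597 + 399953} = \frac{2 \left(-316\right)^{2} + 6 \cdot 133 \left(260 - 318\right)}{390597 + 399953} = \frac{2 \cdot 99856 + 6 \cdot 133 \left(260 - 318\right)}{790550} = \left(199712 + 6 \cdot 133 \left(-58\right)\right) \frac{1}{790550} = \left(199712 - 46284\right) \frac{1}{790550} = 153428 \cdot \frac{1}{790550} = \frac{76714}{395275}$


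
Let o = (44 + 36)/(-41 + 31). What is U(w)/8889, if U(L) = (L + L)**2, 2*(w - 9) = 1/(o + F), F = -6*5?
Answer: 466489/12835716 ≈ 0.036343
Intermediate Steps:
o = -8 (o = 80/(-10) = 80*(-1/10) = -8)
F = -30
w = 683/76 (w = 9 + 1/(2*(-8 - 30)) = 9 + (1/2)/(-38) = 9 + (1/2)*(-1/38) = 9 - 1/76 = 683/76 ≈ 8.9868)
U(L) = 4*L**2 (U(L) = (2*L)**2 = 4*L**2)
U(w)/8889 = (4*(683/76)**2)/8889 = (4*(466489/5776))*(1/8889) = (466489/1444)*(1/8889) = 466489/12835716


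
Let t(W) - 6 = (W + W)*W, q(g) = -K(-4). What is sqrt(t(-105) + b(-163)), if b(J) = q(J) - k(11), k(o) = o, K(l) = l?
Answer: sqrt(22049) ≈ 148.49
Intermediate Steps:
q(g) = 4 (q(g) = -1*(-4) = 4)
t(W) = 6 + 2*W**2 (t(W) = 6 + (W + W)*W = 6 + (2*W)*W = 6 + 2*W**2)
b(J) = -7 (b(J) = 4 - 1*11 = 4 - 11 = -7)
sqrt(t(-105) + b(-163)) = sqrt((6 + 2*(-105)**2) - 7) = sqrt((6 + 2*11025) - 7) = sqrt((6 + 22050) - 7) = sqrt(22056 - 7) = sqrt(22049)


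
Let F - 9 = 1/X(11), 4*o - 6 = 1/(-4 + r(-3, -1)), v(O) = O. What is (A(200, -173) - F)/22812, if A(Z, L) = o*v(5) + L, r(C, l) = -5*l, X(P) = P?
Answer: -7627/1003728 ≈ -0.0075987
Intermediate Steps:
o = 7/4 (o = 3/2 + 1/(4*(-4 - 5*(-1))) = 3/2 + 1/(4*(-4 + 5)) = 3/2 + (¼)/1 = 3/2 + (¼)*1 = 3/2 + ¼ = 7/4 ≈ 1.7500)
A(Z, L) = 35/4 + L (A(Z, L) = (7/4)*5 + L = 35/4 + L)
F = 100/11 (F = 9 + 1/11 = 100/11 ≈ 9.0909)
(A(200, -173) - F)/22812 = ((35/4 - 173) - 1*100/11)/22812 = (-657/4 - 100/11)*(1/22812) = -7627/44*1/22812 = -7627/1003728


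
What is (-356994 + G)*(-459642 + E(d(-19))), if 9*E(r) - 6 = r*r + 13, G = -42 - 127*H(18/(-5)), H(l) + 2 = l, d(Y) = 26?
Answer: 7368944738792/45 ≈ 1.6375e+11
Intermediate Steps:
H(l) = -2 + l
G = 3346/5 (G = -42 - 127*(-2 + 18/(-5)) = -42 - 127*(-2 + 18*(-1/5)) = -42 - 127*(-2 - 18/5) = -42 - 127*(-28/5) = -42 + 3556/5 = 3346/5 ≈ 669.20)
E(r) = 19/9 + r**2/9 (E(r) = 2/3 + (r*r + 13)/9 = 2/3 + (r**2 + 13)/9 = 2/3 + (13 + r**2)/9 = 2/3 + (13/9 + r**2/9) = 19/9 + r**2/9)
(-356994 + G)*(-459642 + E(d(-19))) = (-356994 + 3346/5)*(-459642 + (19/9 + (1/9)*26**2)) = -1781624*(-459642 + (19/9 + (1/9)*676))/5 = -1781624*(-459642 + (19/9 + 676/9))/5 = -1781624*(-459642 + 695/9)/5 = -1781624/5*(-4136083/9) = 7368944738792/45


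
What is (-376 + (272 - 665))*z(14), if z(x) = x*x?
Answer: -150724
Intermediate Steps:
z(x) = x²
(-376 + (272 - 665))*z(14) = (-376 + (272 - 665))*14² = (-376 - 393)*196 = -769*196 = -150724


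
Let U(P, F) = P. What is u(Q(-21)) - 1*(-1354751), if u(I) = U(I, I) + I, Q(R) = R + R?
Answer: 1354667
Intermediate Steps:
Q(R) = 2*R
u(I) = 2*I (u(I) = I + I = 2*I)
u(Q(-21)) - 1*(-1354751) = 2*(2*(-21)) - 1*(-1354751) = 2*(-42) + 1354751 = -84 + 1354751 = 1354667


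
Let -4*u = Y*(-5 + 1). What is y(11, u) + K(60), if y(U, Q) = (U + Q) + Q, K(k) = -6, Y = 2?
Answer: 9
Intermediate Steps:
u = 2 (u = -(-5 + 1)/2 = -(-4)/2 = -¼*(-8) = 2)
y(U, Q) = U + 2*Q (y(U, Q) = (Q + U) + Q = U + 2*Q)
y(11, u) + K(60) = (11 + 2*2) - 6 = (11 + 4) - 6 = 15 - 6 = 9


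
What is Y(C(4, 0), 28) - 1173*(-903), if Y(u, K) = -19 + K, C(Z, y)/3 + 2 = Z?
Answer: 1059228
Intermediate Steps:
C(Z, y) = -6 + 3*Z
Y(C(4, 0), 28) - 1173*(-903) = (-19 + 28) - 1173*(-903) = 9 + 1059219 = 1059228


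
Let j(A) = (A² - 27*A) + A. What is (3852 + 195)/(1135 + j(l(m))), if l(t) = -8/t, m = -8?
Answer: 1349/370 ≈ 3.6459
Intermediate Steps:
j(A) = A² - 26*A
(3852 + 195)/(1135 + j(l(m))) = (3852 + 195)/(1135 + (-8/(-8))*(-26 - 8/(-8))) = 4047/(1135 + (-8*(-⅛))*(-26 - 8*(-⅛))) = 4047/(1135 + 1*(-26 + 1)) = 4047/(1135 + 1*(-25)) = 4047/(1135 - 25) = 4047/1110 = 4047*(1/1110) = 1349/370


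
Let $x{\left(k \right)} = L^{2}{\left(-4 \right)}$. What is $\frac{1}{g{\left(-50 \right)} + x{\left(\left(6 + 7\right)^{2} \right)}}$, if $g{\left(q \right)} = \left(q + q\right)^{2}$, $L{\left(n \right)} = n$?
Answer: $\frac{1}{10016} \approx 9.984 \cdot 10^{-5}$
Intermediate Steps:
$g{\left(q \right)} = 4 q^{2}$ ($g{\left(q \right)} = \left(2 q\right)^{2} = 4 q^{2}$)
$x{\left(k \right)} = 16$ ($x{\left(k \right)} = \left(-4\right)^{2} = 16$)
$\frac{1}{g{\left(-50 \right)} + x{\left(\left(6 + 7\right)^{2} \right)}} = \frac{1}{4 \left(-50\right)^{2} + 16} = \frac{1}{4 \cdot 2500 + 16} = \frac{1}{10000 + 16} = \frac{1}{10016}$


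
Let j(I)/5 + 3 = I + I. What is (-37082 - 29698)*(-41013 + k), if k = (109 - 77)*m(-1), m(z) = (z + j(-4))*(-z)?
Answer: 2858517900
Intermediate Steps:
j(I) = -15 + 10*I (j(I) = -15 + 5*(I + I) = -15 + 5*(2*I) = -15 + 10*I)
m(z) = -z*(-55 + z) (m(z) = (z + (-15 + 10*(-4)))*(-z) = (z + (-15 - 40))*(-z) = (z - 55)*(-z) = (-55 + z)*(-z) = -z*(-55 + z))
k = -1792 (k = (109 - 77)*(-(55 - 1*(-1))) = 32*(-(55 + 1)) = 32*(-1*56) = 32*(-56) = -1792)
(-37082 - 29698)*(-41013 + k) = (-37082 - 29698)*(-41013 - 1792) = -66780*(-42805) = 2858517900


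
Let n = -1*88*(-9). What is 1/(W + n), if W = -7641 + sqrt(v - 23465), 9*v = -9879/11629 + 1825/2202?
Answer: -1578444662178/10816175318331485 - 3*I*sqrt(138478541547183654054)/10816175318331485 ≈ -0.00014593 - 3.2639e-6*I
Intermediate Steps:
v = -530633/230463522 (v = (-9879/11629 + 1825/2202)/9 = (1/9)*(-530633/25607058) = -530633/230463522 ≈ -0.0023025)
n = 792 (n = -88*(-9) = 792)
W = -7641 + I*sqrt(138478541547183654054)/76821174 (W = -7641 + sqrt(-530633/230463522 - 23465) = -7641 + sqrt(-5407827074363/230463522) = -7641 + I*sqrt(138478541547183654054)/76821174 ≈ -7641.0 + 153.18*I)
1/(W + n) = 1/((-7641 + I*sqrt(138478541547183654054)/76821174) + 792) = 1/(-6849 + I*sqrt(138478541547183654054)/76821174)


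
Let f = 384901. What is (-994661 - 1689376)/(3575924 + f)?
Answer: -894679/1320275 ≈ -0.67765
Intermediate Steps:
(-994661 - 1689376)/(3575924 + f) = (-994661 - 1689376)/(3575924 + 384901) = -2684037/3960825 = -2684037*1/3960825 = -894679/1320275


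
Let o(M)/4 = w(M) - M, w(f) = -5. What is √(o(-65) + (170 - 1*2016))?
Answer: I*√1606 ≈ 40.075*I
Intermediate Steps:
o(M) = -20 - 4*M (o(M) = 4*(-5 - M) = -20 - 4*M)
√(o(-65) + (170 - 1*2016)) = √((-20 - 4*(-65)) + (170 - 1*2016)) = √((-20 + 260) + (170 - 2016)) = √(240 - 1846) = √(-1606) = I*√1606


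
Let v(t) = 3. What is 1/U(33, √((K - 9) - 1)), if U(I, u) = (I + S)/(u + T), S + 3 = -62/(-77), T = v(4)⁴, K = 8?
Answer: 6237/2372 + 77*I*√2/2372 ≈ 2.6294 + 0.045908*I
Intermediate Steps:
T = 81 (T = 3⁴ = 81)
S = -169/77 (S = -3 - 62/(-77) = -3 - 62*(-1/77) = -3 + 62/77 = -169/77 ≈ -2.1948)
U(I, u) = (-169/77 + I)/(81 + u) (U(I, u) = (I - 169/77)/(u + 81) = (-169/77 + I)/(81 + u))
1/U(33, √((K - 9) - 1)) = 1/((-169/77 + 33)/(81 + √((8 - 9) - 1))) = 1/((2372/77)/(81 + √(-1 - 1))) = 1/((2372/77)/(81 + √(-2))) = 1/((2372/77)/(81 + I*√2)) = 1/(2372/(77*(81 + I*√2))) = 6237/2372 + 77*I*√2/2372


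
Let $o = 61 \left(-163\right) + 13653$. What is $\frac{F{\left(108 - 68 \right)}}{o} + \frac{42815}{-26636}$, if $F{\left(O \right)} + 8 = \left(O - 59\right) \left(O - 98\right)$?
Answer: $- \frac{64851933}{49409780} \approx -1.3125$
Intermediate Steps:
$F{\left(O \right)} = -8 + \left(-98 + O\right) \left(-59 + O\right)$ ($F{\left(O \right)} = -8 + \left(O - 59\right) \left(O - 98\right) = -8 + \left(-59 + O\right) \left(-98 + O\right) = -8 + \left(-98 + O\right) \left(-59 + O\right)$)
$o = 3710$ ($o = -9943 + 13653 = 3710$)
$\frac{F{\left(108 - 68 \right)}}{o} + \frac{42815}{-26636} = \frac{5774 + \left(108 - 68\right)^{2} - 157 \left(108 - 68\right)}{3710} + \frac{42815}{-26636} = \left(5774 + \left(108 - 68\right)^{2} - 157 \left(108 - 68\right)\right) \frac{1}{3710} + 42815 \left(- \frac{1}{26636}\right) = \left(5774 + 40^{2} - 6280\right) \frac{1}{3710} - \frac{42815}{26636} = \left(5774 + 1600 - 6280\right) \frac{1}{3710} - \frac{42815}{26636} = 1094 \cdot \frac{1}{3710} - \frac{42815}{26636} = \frac{547}{1855} - \frac{42815}{26636} = - \frac{64851933}{49409780}$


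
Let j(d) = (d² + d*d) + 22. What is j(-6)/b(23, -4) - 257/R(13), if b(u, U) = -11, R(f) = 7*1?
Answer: -3485/77 ≈ -45.260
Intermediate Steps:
R(f) = 7
j(d) = 22 + 2*d² (j(d) = (d² + d²) + 22 = 2*d² + 22 = 22 + 2*d²)
j(-6)/b(23, -4) - 257/R(13) = (22 + 2*(-6)²)/(-11) - 257/7 = (22 + 2*36)*(-1/11) - 257*⅐ = (22 + 72)*(-1/11) - 257/7 = 94*(-1/11) - 257/7 = -94/11 - 257/7 = -3485/77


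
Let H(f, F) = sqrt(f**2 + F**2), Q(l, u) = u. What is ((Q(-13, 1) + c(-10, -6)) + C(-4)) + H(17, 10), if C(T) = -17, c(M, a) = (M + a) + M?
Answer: -42 + sqrt(389) ≈ -22.277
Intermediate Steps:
c(M, a) = a + 2*M
H(f, F) = sqrt(F**2 + f**2)
((Q(-13, 1) + c(-10, -6)) + C(-4)) + H(17, 10) = ((1 + (-6 + 2*(-10))) - 17) + sqrt(10**2 + 17**2) = ((1 + (-6 - 20)) - 17) + sqrt(100 + 289) = ((1 - 26) - 17) + sqrt(389) = (-25 - 17) + sqrt(389) = -42 + sqrt(389)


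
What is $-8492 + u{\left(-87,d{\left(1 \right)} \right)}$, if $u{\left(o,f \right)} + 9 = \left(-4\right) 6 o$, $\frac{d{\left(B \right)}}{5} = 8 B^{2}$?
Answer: $-6413$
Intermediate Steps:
$d{\left(B \right)} = 40 B^{2}$ ($d{\left(B \right)} = 5 \cdot 8 B^{2} = 40 B^{2}$)
$u{\left(o,f \right)} = -9 - 24 o$ ($u{\left(o,f \right)} = -9 + \left(-4\right) 6 o = -9 - 24 o$)
$-8492 + u{\left(-87,d{\left(1 \right)} \right)} = -8492 - -2079 = -8492 + \left(-9 + 2088\right) = -8492 + 2079 = -6413$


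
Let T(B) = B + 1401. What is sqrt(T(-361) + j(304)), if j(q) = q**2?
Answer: 12*sqrt(649) ≈ 305.71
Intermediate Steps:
T(B) = 1401 + B
sqrt(T(-361) + j(304)) = sqrt((1401 - 361) + 304**2) = sqrt(1040 + 92416) = sqrt(93456) = 12*sqrt(649)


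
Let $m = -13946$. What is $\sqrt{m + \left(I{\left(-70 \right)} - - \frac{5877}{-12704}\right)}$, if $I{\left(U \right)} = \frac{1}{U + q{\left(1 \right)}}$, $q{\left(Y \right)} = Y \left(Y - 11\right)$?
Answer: $\frac{i \sqrt{3516943993030}}{15880} \approx 118.1 i$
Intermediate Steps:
$q{\left(Y \right)} = Y \left(-11 + Y\right)$
$I{\left(U \right)} = \frac{1}{-10 + U}$ ($I{\left(U \right)} = \frac{1}{U + 1 \left(-11 + 1\right)} = \frac{1}{U + 1 \left(-10\right)} = \frac{1}{U - 10} = \frac{1}{-10 + U}$)
$\sqrt{m + \left(I{\left(-70 \right)} - - \frac{5877}{-12704}\right)} = \sqrt{-13946 + \left(\frac{1}{-10 - 70} - - \frac{5877}{-12704}\right)} = \sqrt{-13946 + \left(\frac{1}{-80} - \left(-5877\right) \left(- \frac{1}{12704}\right)\right)} = \sqrt{-13946 - \frac{30179}{63520}} = \sqrt{- \frac{885880099}{63520}} = \frac{i \sqrt{3516943993030}}{15880}$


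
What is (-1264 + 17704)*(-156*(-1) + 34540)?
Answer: 570402240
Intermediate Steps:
(-1264 + 17704)*(-156*(-1) + 34540) = 16440*(156 + 34540) = 16440*34696 = 570402240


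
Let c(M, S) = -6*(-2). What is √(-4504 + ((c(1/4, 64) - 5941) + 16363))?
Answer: √5930 ≈ 77.006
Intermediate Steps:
c(M, S) = 12
√(-4504 + ((c(1/4, 64) - 5941) + 16363)) = √(-4504 + ((12 - 5941) + 16363)) = √(-4504 + (-5929 + 16363)) = √(-4504 + 10434) = √5930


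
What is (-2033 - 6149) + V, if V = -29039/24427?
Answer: -199890753/24427 ≈ -8183.2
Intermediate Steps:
V = -29039/24427 (V = -29039*1/24427 = -29039/24427 ≈ -1.1888)
(-2033 - 6149) + V = (-2033 - 6149) - 29039/24427 = -8182 - 29039/24427 = -199890753/24427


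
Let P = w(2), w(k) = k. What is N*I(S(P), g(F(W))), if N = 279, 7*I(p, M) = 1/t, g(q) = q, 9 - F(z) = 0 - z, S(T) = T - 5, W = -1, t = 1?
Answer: 279/7 ≈ 39.857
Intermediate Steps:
P = 2
S(T) = -5 + T
F(z) = 9 + z (F(z) = 9 - (0 - z) = 9 - (-1)*z = 9 + z)
I(p, M) = ⅐ (I(p, M) = (⅐)/1 = (⅐)*1 = ⅐)
N*I(S(P), g(F(W))) = 279*(⅐) = 279/7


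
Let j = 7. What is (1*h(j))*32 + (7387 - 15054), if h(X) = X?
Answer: -7443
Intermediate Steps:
(1*h(j))*32 + (7387 - 15054) = (1*7)*32 + (7387 - 15054) = 7*32 - 7667 = 224 - 7667 = -7443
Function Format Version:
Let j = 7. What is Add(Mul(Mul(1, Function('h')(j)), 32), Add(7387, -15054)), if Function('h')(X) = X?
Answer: -7443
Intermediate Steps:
Add(Mul(Mul(1, Function('h')(j)), 32), Add(7387, -15054)) = Add(Mul(Mul(1, 7), 32), Add(7387, -15054)) = Add(Mul(7, 32), -7667) = Add(224, -7667) = -7443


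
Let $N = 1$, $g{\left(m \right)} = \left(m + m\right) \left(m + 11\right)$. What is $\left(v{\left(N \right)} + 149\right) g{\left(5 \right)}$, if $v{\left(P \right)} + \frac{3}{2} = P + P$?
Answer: $23920$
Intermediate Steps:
$g{\left(m \right)} = 2 m \left(11 + m\right)$
$v{\left(P \right)} = - \frac{3}{2} + 2 P$ ($v{\left(P \right)} = - \frac{3}{2} + \left(P + P\right) = - \frac{3}{2} + 2 P$)
$\left(v{\left(N \right)} + 149\right) g{\left(5 \right)} = \left(\left(- \frac{3}{2} + 2 \cdot 1\right) + 149\right) 2 \cdot 5 \left(11 + 5\right) = \left(\left(- \frac{3}{2} + 2\right) + 149\right) 2 \cdot 5 \cdot 16 = \left(\frac{1}{2} + 149\right) 160 = \frac{299}{2} \cdot 160 = 23920$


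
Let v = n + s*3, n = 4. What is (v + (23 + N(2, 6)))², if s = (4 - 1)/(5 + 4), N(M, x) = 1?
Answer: 841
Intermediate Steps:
s = ⅓ (s = 3/9 = 3*(⅑) = ⅓ ≈ 0.33333)
v = 5 (v = 4 + (⅓)*3 = 4 + 1 = 5)
(v + (23 + N(2, 6)))² = (5 + (23 + 1))² = (5 + 24)² = 29² = 841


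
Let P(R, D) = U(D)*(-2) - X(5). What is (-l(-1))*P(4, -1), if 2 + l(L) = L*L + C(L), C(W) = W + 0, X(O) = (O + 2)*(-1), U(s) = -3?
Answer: 26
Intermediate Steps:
X(O) = -2 - O (X(O) = (2 + O)*(-1) = -2 - O)
P(R, D) = 13 (P(R, D) = -3*(-2) - (-2 - 1*5) = 6 - (-2 - 5) = 6 - 1*(-7) = 6 + 7 = 13)
C(W) = W
l(L) = -2 + L + L² (l(L) = -2 + (L*L + L) = -2 + (L² + L) = -2 + (L + L²) = -2 + L + L²)
(-l(-1))*P(4, -1) = -(-2 - 1 + (-1)²)*13 = -(-2 - 1 + 1)*13 = -1*(-2)*13 = 2*13 = 26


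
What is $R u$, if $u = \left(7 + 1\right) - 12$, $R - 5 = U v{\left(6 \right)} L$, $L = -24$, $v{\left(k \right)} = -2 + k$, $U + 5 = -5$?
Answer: $-3860$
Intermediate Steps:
$U = -10$ ($U = -5 - 5 = -10$)
$R = 965$ ($R = 5 + - 10 \left(-2 + 6\right) \left(-24\right) = 5 + \left(-10\right) 4 \left(-24\right) = 5 - -960 = 5 + 960 = 965$)
$u = -4$ ($u = 8 - 12 = -4$)
$R u = 965 \left(-4\right) = -3860$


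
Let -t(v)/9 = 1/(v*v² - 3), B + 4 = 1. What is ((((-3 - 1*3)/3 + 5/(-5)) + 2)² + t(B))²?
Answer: 169/100 ≈ 1.6900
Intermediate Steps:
B = -3 (B = -4 + 1 = -3)
t(v) = -9/(-3 + v³) (t(v) = -9/(v*v² - 3) = -9/(v³ - 3) = -9/(-3 + v³))
((((-3 - 1*3)/3 + 5/(-5)) + 2)² + t(B))² = ((((-3 - 1*3)/3 + 5/(-5)) + 2)² - 9/(-3 + (-3)³))² = ((((-3 - 3)*(⅓) + 5*(-⅕)) + 2)² - 9/(-3 - 27))² = (((-6*⅓ - 1) + 2)² - 9/(-30))² = (((-2 - 1) + 2)² - 9*(-1/30))² = ((-3 + 2)² + 3/10)² = ((-1)² + 3/10)² = (1 + 3/10)² = (13/10)² = 169/100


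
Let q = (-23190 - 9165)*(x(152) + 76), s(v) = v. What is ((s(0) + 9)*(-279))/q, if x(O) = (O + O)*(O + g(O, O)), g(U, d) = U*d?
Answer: 279/25416290500 ≈ 1.0977e-8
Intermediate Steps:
x(O) = 2*O*(O + O²) (x(O) = (O + O)*(O + O*O) = (2*O)*(O + O²) = 2*O*(O + O²))
q = -228746614500 (q = (-23190 - 9165)*(2*152²*(1 + 152) + 76) = -32355*(2*23104*153 + 76) = -32355*(7069824 + 76) = -32355*7069900 = -228746614500)
((s(0) + 9)*(-279))/q = ((0 + 9)*(-279))/(-228746614500) = (9*(-279))*(-1/228746614500) = -2511*(-1/228746614500) = 279/25416290500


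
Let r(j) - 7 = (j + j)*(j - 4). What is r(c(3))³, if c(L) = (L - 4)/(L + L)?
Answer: 3442951/5832 ≈ 590.36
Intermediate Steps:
c(L) = (-4 + L)/(2*L) (c(L) = (-4 + L)/((2*L)) = (-4 + L)*(1/(2*L)) = (-4 + L)/(2*L))
r(j) = 7 + 2*j*(-4 + j) (r(j) = 7 + (j + j)*(j - 4) = 7 + (2*j)*(-4 + j) = 7 + 2*j*(-4 + j))
r(c(3))³ = (7 - 4*(-4 + 3)/3 + 2*((½)*(-4 + 3)/3)²)³ = (7 - 4*(-1)/3 + 2*((½)*(⅓)*(-1))²)³ = (7 - 8*(-⅙) + 2*(-⅙)²)³ = (7 + 4/3 + 2*(1/36))³ = (7 + 4/3 + 1/18)³ = (151/18)³ = 3442951/5832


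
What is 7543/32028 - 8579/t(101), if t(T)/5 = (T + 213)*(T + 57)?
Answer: 635489/3162765 ≈ 0.20093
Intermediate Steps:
t(T) = 5*(57 + T)*(213 + T) (t(T) = 5*((T + 213)*(T + 57)) = 5*((213 + T)*(57 + T)) = 5*((57 + T)*(213 + T)) = 5*(57 + T)*(213 + T))
7543/32028 - 8579/t(101) = 7543/32028 - 8579/(60705 + 5*101**2 + 1350*101) = 7543*(1/32028) - 8579/(60705 + 5*10201 + 136350) = 7543/32028 - 8579/(60705 + 51005 + 136350) = 7543/32028 - 8579/248060 = 635489/3162765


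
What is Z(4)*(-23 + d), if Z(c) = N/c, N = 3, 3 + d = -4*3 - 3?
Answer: -123/4 ≈ -30.750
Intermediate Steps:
d = -18 (d = -3 + (-4*3 - 3) = -3 + (-12 - 3) = -3 - 15 = -18)
Z(c) = 3/c
Z(4)*(-23 + d) = (3/4)*(-23 - 18) = (3*(¼))*(-41) = (¾)*(-41) = -123/4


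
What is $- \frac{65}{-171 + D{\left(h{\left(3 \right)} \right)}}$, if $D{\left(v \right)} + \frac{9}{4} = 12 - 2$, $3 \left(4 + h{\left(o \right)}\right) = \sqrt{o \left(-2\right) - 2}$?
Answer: $\frac{260}{653} \approx 0.39816$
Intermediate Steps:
$h{\left(o \right)} = -4 + \frac{\sqrt{-2 - 2 o}}{3}$ ($h{\left(o \right)} = -4 + \frac{\sqrt{o \left(-2\right) - 2}}{3} = -4 + \frac{\sqrt{- 2 o - 2}}{3} = -4 + \frac{\sqrt{-2 - 2 o}}{3}$)
$D{\left(v \right)} = \frac{31}{4}$ ($D{\left(v \right)} = - \frac{9}{4} + \left(12 - 2\right) = - \frac{9}{4} + 10 = \frac{31}{4}$)
$- \frac{65}{-171 + D{\left(h{\left(3 \right)} \right)}} = - \frac{65}{-171 + \frac{31}{4}} = - \frac{65}{- \frac{653}{4}} = \left(-65\right) \left(- \frac{4}{653}\right) = \frac{260}{653}$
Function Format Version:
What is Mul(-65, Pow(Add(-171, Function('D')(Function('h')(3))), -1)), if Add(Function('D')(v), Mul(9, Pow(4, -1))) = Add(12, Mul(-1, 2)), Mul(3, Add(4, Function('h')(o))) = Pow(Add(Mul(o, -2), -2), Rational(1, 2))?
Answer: Rational(260, 653) ≈ 0.39816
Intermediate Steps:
Function('h')(o) = Add(-4, Mul(Rational(1, 3), Pow(Add(-2, Mul(-2, o)), Rational(1, 2)))) (Function('h')(o) = Add(-4, Mul(Rational(1, 3), Pow(Add(Mul(o, -2), -2), Rational(1, 2)))) = Add(-4, Mul(Rational(1, 3), Pow(Add(Mul(-2, o), -2), Rational(1, 2)))) = Add(-4, Mul(Rational(1, 3), Pow(Add(-2, Mul(-2, o)), Rational(1, 2)))))
Function('D')(v) = Rational(31, 4) (Function('D')(v) = Add(Rational(-9, 4), Add(12, Mul(-1, 2))) = Add(Rational(-9, 4), Add(12, -2)) = Add(Rational(-9, 4), 10) = Rational(31, 4))
Mul(-65, Pow(Add(-171, Function('D')(Function('h')(3))), -1)) = Mul(-65, Pow(Add(-171, Rational(31, 4)), -1)) = Mul(-65, Pow(Rational(-653, 4), -1)) = Mul(-65, Rational(-4, 653)) = Rational(260, 653)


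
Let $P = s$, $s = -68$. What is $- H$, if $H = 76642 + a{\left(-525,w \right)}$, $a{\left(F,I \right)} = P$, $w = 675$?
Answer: $-76574$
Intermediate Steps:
$P = -68$
$a{\left(F,I \right)} = -68$
$H = 76574$ ($H = 76642 - 68 = 76574$)
$- H = \left(-1\right) 76574 = -76574$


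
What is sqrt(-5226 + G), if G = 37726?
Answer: 50*sqrt(13) ≈ 180.28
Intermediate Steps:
sqrt(-5226 + G) = sqrt(-5226 + 37726) = sqrt(32500) = 50*sqrt(13)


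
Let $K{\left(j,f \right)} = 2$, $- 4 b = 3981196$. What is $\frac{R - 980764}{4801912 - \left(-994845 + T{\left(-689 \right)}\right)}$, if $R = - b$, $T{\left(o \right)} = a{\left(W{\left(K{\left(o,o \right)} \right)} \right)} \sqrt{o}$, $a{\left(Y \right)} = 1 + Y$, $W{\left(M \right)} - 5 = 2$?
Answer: $\frac{5617057533}{2240159450743} + \frac{7752 i \sqrt{689}}{2240159450743} \approx 0.0025074 + 9.0833 \cdot 10^{-8} i$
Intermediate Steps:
$b = -995299$ ($b = \left(- \frac{1}{4}\right) 3981196 = -995299$)
$W{\left(M \right)} = 7$ ($W{\left(M \right)} = 5 + 2 = 7$)
$T{\left(o \right)} = 8 \sqrt{o}$ ($T{\left(o \right)} = \left(1 + 7\right) \sqrt{o} = 8 \sqrt{o}$)
$R = 995299$ ($R = \left(-1\right) \left(-995299\right) = 995299$)
$\frac{R - 980764}{4801912 - \left(-994845 + T{\left(-689 \right)}\right)} = \frac{995299 - 980764}{4801912 + \left(994845 - 8 \sqrt{-689}\right)} = \frac{14535}{4801912 + \left(994845 - 8 i \sqrt{689}\right)} = \frac{14535}{5796757 - 8 i \sqrt{689}}$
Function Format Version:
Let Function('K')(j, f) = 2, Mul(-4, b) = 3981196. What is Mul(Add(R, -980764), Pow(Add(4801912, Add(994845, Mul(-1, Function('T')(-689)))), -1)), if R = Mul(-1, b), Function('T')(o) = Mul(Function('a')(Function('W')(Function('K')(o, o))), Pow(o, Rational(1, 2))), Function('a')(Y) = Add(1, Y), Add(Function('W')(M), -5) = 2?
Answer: Add(Rational(5617057533, 2240159450743), Mul(Rational(7752, 2240159450743), I, Pow(689, Rational(1, 2)))) ≈ Add(0.0025074, Mul(9.0833e-8, I))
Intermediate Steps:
b = -995299 (b = Mul(Rational(-1, 4), 3981196) = -995299)
Function('W')(M) = 7 (Function('W')(M) = Add(5, 2) = 7)
Function('T')(o) = Mul(8, Pow(o, Rational(1, 2))) (Function('T')(o) = Mul(Add(1, 7), Pow(o, Rational(1, 2))) = Mul(8, Pow(o, Rational(1, 2))))
R = 995299 (R = Mul(-1, -995299) = 995299)
Mul(Add(R, -980764), Pow(Add(4801912, Add(994845, Mul(-1, Function('T')(-689)))), -1)) = Mul(Add(995299, -980764), Pow(Add(4801912, Add(994845, Mul(-1, Mul(8, Pow(-689, Rational(1, 2)))))), -1)) = Mul(14535, Pow(Add(4801912, Add(994845, Mul(-1, Mul(8, Mul(I, Pow(689, Rational(1, 2))))))), -1)) = Mul(14535, Pow(Add(4801912, Add(994845, Mul(-1, Mul(8, I, Pow(689, Rational(1, 2)))))), -1)) = Mul(14535, Pow(Add(4801912, Add(994845, Mul(-8, I, Pow(689, Rational(1, 2))))), -1)) = Mul(14535, Pow(Add(5796757, Mul(-8, I, Pow(689, Rational(1, 2)))), -1))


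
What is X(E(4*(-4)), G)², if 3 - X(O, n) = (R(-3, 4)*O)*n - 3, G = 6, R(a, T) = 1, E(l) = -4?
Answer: 900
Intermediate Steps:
X(O, n) = 6 - O*n (X(O, n) = 3 - ((1*O)*n - 3) = 3 - (O*n - 3) = 3 - (-3 + O*n) = 3 + (3 - O*n) = 6 - O*n)
X(E(4*(-4)), G)² = (6 - 1*(-4)*6)² = (6 + 24)² = 30² = 900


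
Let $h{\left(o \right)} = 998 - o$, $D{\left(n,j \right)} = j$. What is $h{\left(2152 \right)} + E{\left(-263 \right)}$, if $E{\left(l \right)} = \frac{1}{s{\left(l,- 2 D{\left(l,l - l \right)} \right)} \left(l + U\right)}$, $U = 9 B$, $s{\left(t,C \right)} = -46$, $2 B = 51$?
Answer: $- \frac{1778313}{1541} \approx -1154.0$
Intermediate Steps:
$B = \frac{51}{2}$ ($B = \frac{1}{2} \cdot 51 = \frac{51}{2} \approx 25.5$)
$U = \frac{459}{2}$ ($U = 9 \cdot \frac{51}{2} = \frac{459}{2} \approx 229.5$)
$E{\left(l \right)} = \frac{1}{-10557 - 46 l}$ ($E{\left(l \right)} = \frac{1}{\left(-46\right) \left(l + \frac{459}{2}\right)} = \frac{1}{\left(-46\right) \left(\frac{459}{2} + l\right)} = \frac{1}{-10557 - 46 l}$)
$h{\left(2152 \right)} + E{\left(-263 \right)} = \left(998 - 2152\right) - \frac{1}{10557 + 46 \left(-263\right)} = \left(998 - 2152\right) - \frac{1}{10557 - 12098} = -1154 - \frac{1}{-1541} = -1154 - - \frac{1}{1541} = -1154 + \frac{1}{1541} = - \frac{1778313}{1541}$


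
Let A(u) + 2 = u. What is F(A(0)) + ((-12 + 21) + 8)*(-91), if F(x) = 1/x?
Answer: -3095/2 ≈ -1547.5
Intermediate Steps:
A(u) = -2 + u
F(x) = 1/x
F(A(0)) + ((-12 + 21) + 8)*(-91) = 1/(-2 + 0) + ((-12 + 21) + 8)*(-91) = 1/(-2) + (9 + 8)*(-91) = -½ + 17*(-91) = -½ - 1547 = -3095/2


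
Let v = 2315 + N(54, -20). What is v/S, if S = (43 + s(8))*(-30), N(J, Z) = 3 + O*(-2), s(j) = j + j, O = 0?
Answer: -1159/885 ≈ -1.3096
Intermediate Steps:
s(j) = 2*j
N(J, Z) = 3 (N(J, Z) = 3 + 0*(-2) = 3 + 0 = 3)
v = 2318 (v = 2315 + 3 = 2318)
S = -1770 (S = (43 + 2*8)*(-30) = (43 + 16)*(-30) = 59*(-30) = -1770)
v/S = 2318/(-1770) = 2318*(-1/1770) = -1159/885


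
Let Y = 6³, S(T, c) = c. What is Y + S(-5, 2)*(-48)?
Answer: 120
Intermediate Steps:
Y = 216
Y + S(-5, 2)*(-48) = 216 + 2*(-48) = 216 - 96 = 120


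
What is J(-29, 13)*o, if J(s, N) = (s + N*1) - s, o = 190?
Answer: 2470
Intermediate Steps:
J(s, N) = N (J(s, N) = (s + N) - s = (N + s) - s = N)
J(-29, 13)*o = 13*190 = 2470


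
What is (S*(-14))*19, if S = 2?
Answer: -532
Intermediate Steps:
(S*(-14))*19 = (2*(-14))*19 = -28*19 = -532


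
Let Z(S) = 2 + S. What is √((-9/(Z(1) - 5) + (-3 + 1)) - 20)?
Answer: I*√70/2 ≈ 4.1833*I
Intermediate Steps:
√((-9/(Z(1) - 5) + (-3 + 1)) - 20) = √((-9/((2 + 1) - 5) + (-3 + 1)) - 20) = √((-9/(3 - 5) - 2) - 20) = √((-9/(-2) - 2) - 20) = √((-9*(-½) - 2) - 20) = √((9/2 - 2) - 20) = √(5/2 - 20) = √(-35/2) = I*√70/2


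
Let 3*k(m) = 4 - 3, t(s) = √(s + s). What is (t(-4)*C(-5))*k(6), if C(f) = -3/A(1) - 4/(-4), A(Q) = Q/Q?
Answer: -4*I*√2/3 ≈ -1.8856*I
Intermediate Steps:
A(Q) = 1
t(s) = √2*√s (t(s) = √(2*s) = √2*√s)
C(f) = -2 (C(f) = -3/1 - 4/(-4) = -3*1 - 4*(-¼) = -3 + 1 = -2)
k(m) = ⅓ (k(m) = (4 - 3)/3 = (⅓)*1 = ⅓)
(t(-4)*C(-5))*k(6) = ((√2*√(-4))*(-2))*(⅓) = ((√2*(2*I))*(-2))*(⅓) = ((2*I*√2)*(-2))*(⅓) = -4*I*√2*(⅓) = -4*I*√2/3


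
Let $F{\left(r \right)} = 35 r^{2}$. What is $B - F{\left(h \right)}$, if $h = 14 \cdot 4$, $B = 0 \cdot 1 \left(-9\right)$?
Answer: $-109760$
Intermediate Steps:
$B = 0$ ($B = 0 \left(-9\right) = 0$)
$h = 56$
$B - F{\left(h \right)} = 0 - 35 \cdot 56^{2} = 0 - 35 \cdot 3136 = 0 - 109760 = -109760$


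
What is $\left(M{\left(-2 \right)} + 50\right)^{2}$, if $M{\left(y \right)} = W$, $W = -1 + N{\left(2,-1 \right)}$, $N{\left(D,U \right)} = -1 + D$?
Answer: $2500$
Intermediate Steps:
$W = 0$ ($W = -1 + \left(-1 + 2\right) = -1 + 1 = 0$)
$M{\left(y \right)} = 0$
$\left(M{\left(-2 \right)} + 50\right)^{2} = \left(0 + 50\right)^{2} = 50^{2} = 2500$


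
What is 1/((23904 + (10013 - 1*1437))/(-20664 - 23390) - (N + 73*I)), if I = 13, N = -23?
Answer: -22027/20413242 ≈ -0.0010791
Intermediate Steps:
1/((23904 + (10013 - 1*1437))/(-20664 - 23390) - (N + 73*I)) = 1/((23904 + (10013 - 1*1437))/(-20664 - 23390) - (-23 + 73*13)) = 1/((23904 + (10013 - 1437))/(-44054) - (-23 + 949)) = 1/((23904 + 8576)*(-1/44054) - 1*926) = 1/(32480*(-1/44054) - 926) = 1/(-16240/22027 - 926) = 1/(-20413242/22027) = -22027/20413242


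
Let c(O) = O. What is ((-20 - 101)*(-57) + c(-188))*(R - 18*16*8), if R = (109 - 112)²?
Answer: -15397155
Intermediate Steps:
R = 9 (R = (-3)² = 9)
((-20 - 101)*(-57) + c(-188))*(R - 18*16*8) = ((-20 - 101)*(-57) - 188)*(9 - 18*16*8) = (-121*(-57) - 188)*(9 - 288*8) = (6897 - 188)*(9 - 2304) = 6709*(-2295) = -15397155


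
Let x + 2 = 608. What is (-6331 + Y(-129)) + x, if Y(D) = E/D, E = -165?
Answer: -246120/43 ≈ -5723.7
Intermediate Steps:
x = 606 (x = -2 + 608 = 606)
Y(D) = -165/D
(-6331 + Y(-129)) + x = (-6331 - 165/(-129)) + 606 = (-6331 - 165*(-1/129)) + 606 = (-6331 + 55/43) + 606 = -272178/43 + 606 = -246120/43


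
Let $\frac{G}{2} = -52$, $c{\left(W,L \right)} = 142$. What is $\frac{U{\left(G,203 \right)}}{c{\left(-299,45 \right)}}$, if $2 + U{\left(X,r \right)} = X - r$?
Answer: $- \frac{309}{142} \approx -2.1761$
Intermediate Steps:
$G = -104$ ($G = 2 \left(-52\right) = -104$)
$U{\left(X,r \right)} = -2 + X - r$ ($U{\left(X,r \right)} = -2 + \left(X - r\right) = -2 + X - r$)
$\frac{U{\left(G,203 \right)}}{c{\left(-299,45 \right)}} = \frac{-2 - 104 - 203}{142} = \left(-2 - 104 - 203\right) \frac{1}{142} = \left(-309\right) \frac{1}{142} = - \frac{309}{142}$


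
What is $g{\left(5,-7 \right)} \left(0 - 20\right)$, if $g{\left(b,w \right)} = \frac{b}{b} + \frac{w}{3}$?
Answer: $\frac{80}{3} \approx 26.667$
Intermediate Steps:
$g{\left(b,w \right)} = 1 + \frac{w}{3}$ ($g{\left(b,w \right)} = 1 + w \frac{1}{3} = 1 + \frac{w}{3}$)
$g{\left(5,-7 \right)} \left(0 - 20\right) = \left(1 + \frac{1}{3} \left(-7\right)\right) \left(0 - 20\right) = \left(1 - \frac{7}{3}\right) \left(-20\right) = \left(- \frac{4}{3}\right) \left(-20\right) = \frac{80}{3}$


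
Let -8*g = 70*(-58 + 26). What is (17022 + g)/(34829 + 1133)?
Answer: 8651/17981 ≈ 0.48112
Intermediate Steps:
g = 280 (g = -35*(-58 + 26)/4 = -35*(-32)/4 = -1/8*(-2240) = 280)
(17022 + g)/(34829 + 1133) = (17022 + 280)/(34829 + 1133) = 17302/35962 = 17302*(1/35962) = 8651/17981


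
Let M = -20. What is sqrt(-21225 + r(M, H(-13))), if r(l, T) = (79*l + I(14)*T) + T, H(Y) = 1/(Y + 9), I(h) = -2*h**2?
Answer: I*sqrt(90829)/2 ≈ 150.69*I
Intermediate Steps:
H(Y) = 1/(9 + Y)
r(l, T) = -391*T + 79*l (r(l, T) = (79*l + (-2*14**2)*T) + T = (79*l + (-2*196)*T) + T = (79*l - 392*T) + T = (-392*T + 79*l) + T = -391*T + 79*l)
sqrt(-21225 + r(M, H(-13))) = sqrt(-21225 + (-391/(9 - 13) + 79*(-20))) = sqrt(-21225 + (-391/(-4) - 1580)) = sqrt(-21225 + (-391*(-1/4) - 1580)) = sqrt(-21225 + (391/4 - 1580)) = sqrt(-21225 - 5929/4) = sqrt(-90829/4) = I*sqrt(90829)/2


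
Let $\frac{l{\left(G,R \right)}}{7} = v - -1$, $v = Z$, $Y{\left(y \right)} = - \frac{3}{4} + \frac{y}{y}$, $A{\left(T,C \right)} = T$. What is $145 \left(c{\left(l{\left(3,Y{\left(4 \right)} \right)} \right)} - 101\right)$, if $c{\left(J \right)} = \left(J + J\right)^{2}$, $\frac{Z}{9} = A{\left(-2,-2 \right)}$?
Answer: $8198735$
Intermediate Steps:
$Z = -18$ ($Z = 9 \left(-2\right) = -18$)
$Y{\left(y \right)} = \frac{1}{4}$ ($Y{\left(y \right)} = \left(-3\right) \frac{1}{4} + 1 = - \frac{3}{4} + 1 = \frac{1}{4}$)
$v = -18$
$l{\left(G,R \right)} = -119$ ($l{\left(G,R \right)} = 7 \left(-18 - -1\right) = 7 \left(-18 + 1\right) = 7 \left(-17\right) = -119$)
$c{\left(J \right)} = 4 J^{2}$ ($c{\left(J \right)} = \left(2 J\right)^{2} = 4 J^{2}$)
$145 \left(c{\left(l{\left(3,Y{\left(4 \right)} \right)} \right)} - 101\right) = 145 \left(4 \left(-119\right)^{2} - 101\right) = 145 \left(4 \cdot 14161 - 101\right) = 145 \left(56644 - 101\right) = 145 \cdot 56543 = 8198735$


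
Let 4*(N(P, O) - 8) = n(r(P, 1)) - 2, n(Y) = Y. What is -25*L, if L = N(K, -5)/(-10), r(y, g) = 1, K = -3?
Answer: 155/8 ≈ 19.375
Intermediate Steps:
N(P, O) = 31/4 (N(P, O) = 8 + (1 - 2)/4 = 8 + (¼)*(-1) = 8 - ¼ = 31/4)
L = -31/40 (L = (31/4)/(-10) = (31/4)*(-⅒) = -31/40 ≈ -0.77500)
-25*L = -25*(-31/40) = 155/8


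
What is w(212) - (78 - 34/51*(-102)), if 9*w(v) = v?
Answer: -1102/9 ≈ -122.44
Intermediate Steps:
w(v) = v/9
w(212) - (78 - 34/51*(-102)) = (⅑)*212 - (78 - 34/51*(-102)) = 212/9 - (78 - 34*1/51*(-102)) = 212/9 - (78 - ⅔*(-102)) = 212/9 - (78 + 68) = 212/9 - 1*146 = 212/9 - 146 = -1102/9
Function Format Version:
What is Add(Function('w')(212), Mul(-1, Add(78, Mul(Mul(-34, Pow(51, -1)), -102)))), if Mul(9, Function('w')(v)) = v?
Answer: Rational(-1102, 9) ≈ -122.44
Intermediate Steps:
Function('w')(v) = Mul(Rational(1, 9), v)
Add(Function('w')(212), Mul(-1, Add(78, Mul(Mul(-34, Pow(51, -1)), -102)))) = Add(Mul(Rational(1, 9), 212), Mul(-1, Add(78, Mul(Mul(-34, Pow(51, -1)), -102)))) = Add(Rational(212, 9), Mul(-1, Add(78, Mul(Mul(-34, Rational(1, 51)), -102)))) = Add(Rational(212, 9), Mul(-1, Add(78, Mul(Rational(-2, 3), -102)))) = Add(Rational(212, 9), Mul(-1, Add(78, 68))) = Add(Rational(212, 9), Mul(-1, 146)) = Add(Rational(212, 9), -146) = Rational(-1102, 9)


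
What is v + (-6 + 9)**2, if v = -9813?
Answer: -9804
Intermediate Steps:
v + (-6 + 9)**2 = -9813 + (-6 + 9)**2 = -9813 + 3**2 = -9813 + 9 = -9804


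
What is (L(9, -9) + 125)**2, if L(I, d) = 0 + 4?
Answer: 16641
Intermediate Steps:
L(I, d) = 4
(L(9, -9) + 125)**2 = (4 + 125)**2 = 129**2 = 16641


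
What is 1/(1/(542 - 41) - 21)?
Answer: -501/10520 ≈ -0.047624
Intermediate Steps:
1/(1/(542 - 41) - 21) = 1/(1/501 - 21) = 1/(-10520/501) = -501/10520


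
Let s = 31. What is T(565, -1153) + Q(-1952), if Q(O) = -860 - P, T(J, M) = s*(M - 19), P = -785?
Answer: -36407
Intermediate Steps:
T(J, M) = -589 + 31*M (T(J, M) = 31*(M - 19) = 31*(-19 + M) = -589 + 31*M)
Q(O) = -75 (Q(O) = -860 - 1*(-785) = -860 + 785 = -75)
T(565, -1153) + Q(-1952) = (-589 + 31*(-1153)) - 75 = (-589 - 35743) - 75 = -36332 - 75 = -36407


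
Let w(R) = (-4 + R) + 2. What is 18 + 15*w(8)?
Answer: 108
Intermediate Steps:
w(R) = -2 + R
18 + 15*w(8) = 18 + 15*(-2 + 8) = 18 + 15*6 = 18 + 90 = 108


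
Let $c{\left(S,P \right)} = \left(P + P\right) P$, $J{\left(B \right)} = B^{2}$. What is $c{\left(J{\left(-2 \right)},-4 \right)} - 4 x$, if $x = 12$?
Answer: $-16$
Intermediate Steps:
$c{\left(S,P \right)} = 2 P^{2}$ ($c{\left(S,P \right)} = 2 P P = 2 P^{2}$)
$c{\left(J{\left(-2 \right)},-4 \right)} - 4 x = 2 \left(-4\right)^{2} - 48 = 2 \cdot 16 - 48 = 32 - 48 = -16$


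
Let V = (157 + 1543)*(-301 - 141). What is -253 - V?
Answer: 751147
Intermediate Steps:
V = -751400 (V = 1700*(-442) = -751400)
-253 - V = -253 - 1*(-751400) = -253 + 751400 = 751147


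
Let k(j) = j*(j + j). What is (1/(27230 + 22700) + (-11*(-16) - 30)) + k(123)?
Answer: 1518071721/49930 ≈ 30404.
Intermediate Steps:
k(j) = 2*j² (k(j) = j*(2*j) = 2*j²)
(1/(27230 + 22700) + (-11*(-16) - 30)) + k(123) = (1/(27230 + 22700) + (-11*(-16) - 30)) + 2*123² = (1/49930 + (176 - 30)) + 2*15129 = (1/49930 + 146) + 30258 = 7289781/49930 + 30258 = 1518071721/49930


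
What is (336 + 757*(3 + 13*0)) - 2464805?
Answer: -2462198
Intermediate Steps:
(336 + 757*(3 + 13*0)) - 2464805 = (336 + 757*(3 + 0)) - 2464805 = (336 + 757*3) - 2464805 = (336 + 2271) - 2464805 = 2607 - 2464805 = -2462198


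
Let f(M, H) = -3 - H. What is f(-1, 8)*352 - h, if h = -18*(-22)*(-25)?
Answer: 6028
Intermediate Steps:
h = -9900 (h = 396*(-25) = -9900)
f(-1, 8)*352 - h = (-3 - 1*8)*352 - 1*(-9900) = (-3 - 8)*352 + 9900 = -11*352 + 9900 = -3872 + 9900 = 6028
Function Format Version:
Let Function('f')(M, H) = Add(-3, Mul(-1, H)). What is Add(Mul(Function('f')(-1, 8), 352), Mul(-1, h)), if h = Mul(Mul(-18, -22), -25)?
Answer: 6028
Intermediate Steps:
h = -9900 (h = Mul(396, -25) = -9900)
Add(Mul(Function('f')(-1, 8), 352), Mul(-1, h)) = Add(Mul(Add(-3, Mul(-1, 8)), 352), Mul(-1, -9900)) = Add(Mul(Add(-3, -8), 352), 9900) = Add(Mul(-11, 352), 9900) = Add(-3872, 9900) = 6028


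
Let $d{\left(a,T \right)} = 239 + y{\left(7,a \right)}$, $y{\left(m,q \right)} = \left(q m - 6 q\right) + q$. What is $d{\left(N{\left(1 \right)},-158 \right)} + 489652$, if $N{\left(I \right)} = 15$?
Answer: $489921$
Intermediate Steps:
$y{\left(m,q \right)} = - 5 q + m q$ ($y{\left(m,q \right)} = \left(m q - 6 q\right) + q = \left(- 6 q + m q\right) + q = - 5 q + m q$)
$d{\left(a,T \right)} = 239 + 2 a$ ($d{\left(a,T \right)} = 239 + a \left(-5 + 7\right) = 239 + a 2 = 239 + 2 a$)
$d{\left(N{\left(1 \right)},-158 \right)} + 489652 = \left(239 + 2 \cdot 15\right) + 489652 = \left(239 + 30\right) + 489652 = 269 + 489652 = 489921$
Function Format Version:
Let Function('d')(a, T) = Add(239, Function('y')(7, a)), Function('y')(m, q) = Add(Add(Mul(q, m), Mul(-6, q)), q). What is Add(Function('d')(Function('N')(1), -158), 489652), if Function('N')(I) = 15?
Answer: 489921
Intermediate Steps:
Function('y')(m, q) = Add(Mul(-5, q), Mul(m, q)) (Function('y')(m, q) = Add(Add(Mul(m, q), Mul(-6, q)), q) = Add(Add(Mul(-6, q), Mul(m, q)), q) = Add(Mul(-5, q), Mul(m, q)))
Function('d')(a, T) = Add(239, Mul(2, a)) (Function('d')(a, T) = Add(239, Mul(a, Add(-5, 7))) = Add(239, Mul(a, 2)) = Add(239, Mul(2, a)))
Add(Function('d')(Function('N')(1), -158), 489652) = Add(Add(239, Mul(2, 15)), 489652) = Add(Add(239, 30), 489652) = Add(269, 489652) = 489921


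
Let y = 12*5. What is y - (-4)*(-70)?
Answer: -220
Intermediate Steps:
y = 60
y - (-4)*(-70) = 60 - (-4)*(-70) = 60 - 1*280 = 60 - 280 = -220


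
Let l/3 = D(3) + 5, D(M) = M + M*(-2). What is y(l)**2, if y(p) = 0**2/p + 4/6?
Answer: 4/9 ≈ 0.44444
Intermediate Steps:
D(M) = -M (D(M) = M - 2*M = -M)
l = 6 (l = 3*(-1*3 + 5) = 3*(-3 + 5) = 3*2 = 6)
y(p) = 2/3 (y(p) = 0/p + 4*(1/6) = 0 + 2/3 = 2/3)
y(l)**2 = (2/3)**2 = 4/9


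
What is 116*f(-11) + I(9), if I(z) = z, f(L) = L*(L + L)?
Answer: 28081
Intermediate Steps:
f(L) = 2*L**2 (f(L) = L*(2*L) = 2*L**2)
116*f(-11) + I(9) = 116*(2*(-11)**2) + 9 = 116*(2*121) + 9 = 116*242 + 9 = 28072 + 9 = 28081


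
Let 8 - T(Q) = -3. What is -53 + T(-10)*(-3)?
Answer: -86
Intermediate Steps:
T(Q) = 11 (T(Q) = 8 - 1*(-3) = 8 + 3 = 11)
-53 + T(-10)*(-3) = -53 + 11*(-3) = -53 - 33 = -86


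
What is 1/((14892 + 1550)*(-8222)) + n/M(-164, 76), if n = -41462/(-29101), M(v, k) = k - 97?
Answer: -5605087684409/82615079285004 ≈ -0.067846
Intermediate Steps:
M(v, k) = -97 + k
n = 41462/29101 (n = -41462*(-1/29101) = 41462/29101 ≈ 1.4248)
1/((14892 + 1550)*(-8222)) + n/M(-164, 76) = 1/((14892 + 1550)*(-8222)) + 41462/(29101*(-97 + 76)) = -1/8222/16442 + (41462/29101)/(-21) = (1/16442)*(-1/8222) + (41462/29101)*(-1/21) = -1/135186124 - 41462/611121 = -5605087684409/82615079285004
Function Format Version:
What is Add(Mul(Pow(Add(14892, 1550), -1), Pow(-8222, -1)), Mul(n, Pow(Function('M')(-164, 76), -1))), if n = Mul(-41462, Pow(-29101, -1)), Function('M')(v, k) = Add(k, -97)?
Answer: Rational(-5605087684409, 82615079285004) ≈ -0.067846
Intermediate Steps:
Function('M')(v, k) = Add(-97, k)
n = Rational(41462, 29101) (n = Mul(-41462, Rational(-1, 29101)) = Rational(41462, 29101) ≈ 1.4248)
Add(Mul(Pow(Add(14892, 1550), -1), Pow(-8222, -1)), Mul(n, Pow(Function('M')(-164, 76), -1))) = Add(Mul(Pow(Add(14892, 1550), -1), Pow(-8222, -1)), Mul(Rational(41462, 29101), Pow(Add(-97, 76), -1))) = Add(Mul(Pow(16442, -1), Rational(-1, 8222)), Mul(Rational(41462, 29101), Pow(-21, -1))) = Add(Mul(Rational(1, 16442), Rational(-1, 8222)), Mul(Rational(41462, 29101), Rational(-1, 21))) = Add(Rational(-1, 135186124), Rational(-41462, 611121)) = Rational(-5605087684409, 82615079285004)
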